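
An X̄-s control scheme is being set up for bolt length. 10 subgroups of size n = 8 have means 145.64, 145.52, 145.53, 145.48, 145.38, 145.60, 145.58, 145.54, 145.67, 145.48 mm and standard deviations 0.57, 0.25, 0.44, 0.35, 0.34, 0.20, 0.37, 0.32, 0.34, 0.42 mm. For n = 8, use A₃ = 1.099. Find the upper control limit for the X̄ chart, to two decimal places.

X̄̄ = (145.64 + 145.52 + 145.53 + 145.48 + 145.38 + 145.60 + 145.58 + 145.54 + 145.67 + 145.48) / 10 = 145.5420
s̄ = (0.57 + 0.25 + 0.44 + 0.35 + 0.34 + 0.20 + 0.37 + 0.32 + 0.34 + 0.42) / 10 = 0.3600
UCL = X̄̄ + A₃·s̄ = 145.5420 + 1.099 × 0.3600 = 145.9376

145.94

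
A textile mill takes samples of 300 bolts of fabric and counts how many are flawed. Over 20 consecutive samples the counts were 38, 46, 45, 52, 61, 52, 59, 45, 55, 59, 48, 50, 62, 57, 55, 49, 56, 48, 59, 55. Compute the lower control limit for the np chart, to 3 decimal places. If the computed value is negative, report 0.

32.799

p̄ = Σdᵢ / (k·n) = 1051 / (20 × 300) = 0.17517
LCL = np̄ − 3·√(np̄(1−p̄)) = 52.5500 − 3 × 6.5837 = 32.7989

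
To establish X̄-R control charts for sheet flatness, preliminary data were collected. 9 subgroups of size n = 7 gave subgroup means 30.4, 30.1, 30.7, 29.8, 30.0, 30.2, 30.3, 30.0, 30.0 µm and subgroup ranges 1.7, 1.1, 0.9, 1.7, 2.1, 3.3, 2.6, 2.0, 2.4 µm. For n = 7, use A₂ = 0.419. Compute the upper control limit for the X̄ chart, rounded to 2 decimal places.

X̄̄ = (30.4 + 30.1 + 30.7 + 29.8 + 30.0 + 30.2 + 30.3 + 30.0 + 30.0) / 9 = 271.5000 / 9 = 30.1667
R̄ = (1.7 + 1.1 + 0.9 + 1.7 + 2.1 + 3.3 + 2.6 + 2.0 + 2.4) / 9 = 17.8000 / 9 = 1.9778
UCL = X̄̄ + A₂·R̄ = 30.1667 + 0.419 × 1.9778 = 30.9954

31.00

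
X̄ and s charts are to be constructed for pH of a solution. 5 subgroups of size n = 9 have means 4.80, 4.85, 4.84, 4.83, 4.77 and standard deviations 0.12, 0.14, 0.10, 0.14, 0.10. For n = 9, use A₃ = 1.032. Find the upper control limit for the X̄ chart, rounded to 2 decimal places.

X̄̄ = (4.80 + 4.85 + 4.84 + 4.83 + 4.77) / 5 = 4.8180
s̄ = (0.12 + 0.14 + 0.10 + 0.14 + 0.10) / 5 = 0.1200
UCL = X̄̄ + A₃·s̄ = 4.8180 + 1.032 × 0.1200 = 4.9418

4.94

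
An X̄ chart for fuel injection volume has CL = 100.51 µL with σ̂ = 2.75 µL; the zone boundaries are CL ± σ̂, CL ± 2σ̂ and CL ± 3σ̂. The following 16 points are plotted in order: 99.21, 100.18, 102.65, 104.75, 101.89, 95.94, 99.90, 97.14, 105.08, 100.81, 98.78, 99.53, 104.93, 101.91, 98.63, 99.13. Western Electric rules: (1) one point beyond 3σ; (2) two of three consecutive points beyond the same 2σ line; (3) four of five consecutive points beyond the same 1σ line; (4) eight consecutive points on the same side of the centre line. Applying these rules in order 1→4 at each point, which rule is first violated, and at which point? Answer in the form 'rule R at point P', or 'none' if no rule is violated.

Zone of each point (C = within 1σ̂, B = 1σ̂–2σ̂, A = 2σ̂–3σ̂, * = beyond 3σ̂; sign = side of CL): 1:-C, 2:-C, 3:+C, 4:+B, 5:+C, 6:-B, 7:-C, 8:-B, 9:+B, 10:+C, 11:-C, 12:-C, 13:+B, 14:+C, 15:-C, 16:-C
No rule fires across all 16 points.

none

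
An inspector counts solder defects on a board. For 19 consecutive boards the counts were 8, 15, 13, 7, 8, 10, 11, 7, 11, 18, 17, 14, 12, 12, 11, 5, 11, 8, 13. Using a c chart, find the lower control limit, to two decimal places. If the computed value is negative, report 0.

c̄ = (8 + 15 + 13 + 7 + 8 + 10 + 11 + 7 + 11 + 18 + 17 + 14 + 12 + 12 + 11 + 5 + 11 + 8 + 13) / 19 = 211 / 19 = 11.1053
LCL = c̄ − 3√c̄ = 11.1053 − 3 × 3.3325 = 1.1079

1.11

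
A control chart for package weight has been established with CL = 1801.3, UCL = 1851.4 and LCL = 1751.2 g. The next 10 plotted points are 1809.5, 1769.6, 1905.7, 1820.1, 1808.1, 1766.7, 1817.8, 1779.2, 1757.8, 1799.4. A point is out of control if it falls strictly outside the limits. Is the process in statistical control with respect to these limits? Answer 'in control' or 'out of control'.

out of control

Compare each point to [1751.2, 1851.4]: sample 3 = 1905.7 > UCL.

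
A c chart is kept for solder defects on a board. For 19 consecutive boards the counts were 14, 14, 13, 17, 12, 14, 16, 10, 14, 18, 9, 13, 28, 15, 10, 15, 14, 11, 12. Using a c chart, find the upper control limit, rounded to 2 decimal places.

c̄ = (14 + 14 + 13 + 17 + 12 + 14 + 16 + 10 + 14 + 18 + 9 + 13 + 28 + 15 + 10 + 15 + 14 + 11 + 12) / 19 = 269 / 19 = 14.1579
UCL = c̄ + 3√c̄ = 14.1579 + 3 × √14.1579 = 14.1579 + 3 × 3.7627 = 25.4460

25.45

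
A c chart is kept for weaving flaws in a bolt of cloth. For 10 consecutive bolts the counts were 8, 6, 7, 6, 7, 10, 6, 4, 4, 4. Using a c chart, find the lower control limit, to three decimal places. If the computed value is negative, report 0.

c̄ = (8 + 6 + 7 + 6 + 7 + 10 + 6 + 4 + 4 + 4) / 10 = 62 / 10 = 6.2000
LCL = c̄ − 3√c̄ = 6.2000 − 3 × 2.4900 = -1.2699 → 0 (cannot be negative)

0.000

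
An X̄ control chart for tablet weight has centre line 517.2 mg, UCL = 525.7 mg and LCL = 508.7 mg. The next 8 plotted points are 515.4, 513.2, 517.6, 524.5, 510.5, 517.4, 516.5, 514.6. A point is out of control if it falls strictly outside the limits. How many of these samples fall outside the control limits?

All 8 points lie within [508.7, 525.7].

0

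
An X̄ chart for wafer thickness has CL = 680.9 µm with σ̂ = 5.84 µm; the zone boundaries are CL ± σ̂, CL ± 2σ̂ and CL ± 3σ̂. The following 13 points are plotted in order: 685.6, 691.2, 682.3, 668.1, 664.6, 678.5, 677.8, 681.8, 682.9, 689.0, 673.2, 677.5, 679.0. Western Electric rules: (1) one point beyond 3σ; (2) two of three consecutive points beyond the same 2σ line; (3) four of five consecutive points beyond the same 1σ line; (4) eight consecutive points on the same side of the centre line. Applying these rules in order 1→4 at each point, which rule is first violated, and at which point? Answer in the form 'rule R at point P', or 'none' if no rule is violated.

rule 2 at point 5

Zone of each point (C = within 1σ̂, B = 1σ̂–2σ̂, A = 2σ̂–3σ̂, * = beyond 3σ̂; sign = side of CL): 1:+C, 2:+B, 3:+C, 4:-A, 5:-A, 6:-C, 7:-C, 8:+C, 9:+C, 10:+B, 11:-B, 12:-C, 13:-C
Rule 2 (two of three consecutive points beyond the same 2σ limit) is satisfied at point 5.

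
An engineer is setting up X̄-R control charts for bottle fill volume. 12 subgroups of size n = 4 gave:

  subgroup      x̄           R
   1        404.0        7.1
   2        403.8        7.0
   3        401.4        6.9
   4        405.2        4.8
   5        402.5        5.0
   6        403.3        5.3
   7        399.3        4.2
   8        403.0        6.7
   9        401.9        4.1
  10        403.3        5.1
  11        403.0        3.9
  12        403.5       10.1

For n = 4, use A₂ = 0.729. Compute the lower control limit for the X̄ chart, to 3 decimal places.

X̄̄ = (404.0 + 403.8 + 401.4 + 405.2 + 402.5 + 403.3 + 399.3 + 403.0 + 401.9 + 403.3 + 403.0 + 403.5) / 12 = 4834.2000 / 12 = 402.8500
R̄ = (7.1 + 7.0 + 6.9 + 4.8 + 5.0 + 5.3 + 4.2 + 6.7 + 4.1 + 5.1 + 3.9 + 10.1) / 12 = 70.2000 / 12 = 5.8500
LCL = X̄̄ − A₂·R̄ = 402.8500 − 0.729 × 5.8500 = 398.5853

398.585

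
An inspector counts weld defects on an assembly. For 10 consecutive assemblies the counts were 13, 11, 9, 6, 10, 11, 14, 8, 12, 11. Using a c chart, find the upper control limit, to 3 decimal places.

c̄ = (13 + 11 + 9 + 6 + 10 + 11 + 14 + 8 + 12 + 11) / 10 = 105 / 10 = 10.5000
UCL = c̄ + 3√c̄ = 10.5000 + 3 × √10.5000 = 10.5000 + 3 × 3.2404 = 20.2211

20.221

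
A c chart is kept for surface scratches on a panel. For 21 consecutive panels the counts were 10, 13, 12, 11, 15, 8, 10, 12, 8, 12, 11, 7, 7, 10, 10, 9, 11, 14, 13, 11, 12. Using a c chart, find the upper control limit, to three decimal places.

20.604

c̄ = (10 + 13 + 12 + 11 + 15 + 8 + 10 + 12 + 8 + 12 + 11 + 7 + 7 + 10 + 10 + 9 + 11 + 14 + 13 + 11 + 12) / 21 = 226 / 21 = 10.7619
UCL = c̄ + 3√c̄ = 10.7619 + 3 × √10.7619 = 10.7619 + 3 × 3.2805 = 20.6035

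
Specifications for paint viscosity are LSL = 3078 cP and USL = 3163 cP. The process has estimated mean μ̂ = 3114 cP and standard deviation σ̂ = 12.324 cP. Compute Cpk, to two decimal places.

0.97

Cpu = (USL − μ̂) / (3σ̂) = (3163 − 3114) / (3 × 12.324) = 1.3253; Cpl = (μ̂ − LSL) / (3σ̂) = (3114 − 3078) / (3 × 12.324) = 0.9737; Cpk = min(Cpu, Cpl) = 0.9737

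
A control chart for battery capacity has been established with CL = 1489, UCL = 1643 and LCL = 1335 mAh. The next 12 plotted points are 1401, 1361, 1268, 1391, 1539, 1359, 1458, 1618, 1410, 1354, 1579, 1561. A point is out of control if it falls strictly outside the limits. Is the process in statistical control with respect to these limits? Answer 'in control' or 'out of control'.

Compare each point to [1335, 1643]: sample 3 = 1268 < LCL.

out of control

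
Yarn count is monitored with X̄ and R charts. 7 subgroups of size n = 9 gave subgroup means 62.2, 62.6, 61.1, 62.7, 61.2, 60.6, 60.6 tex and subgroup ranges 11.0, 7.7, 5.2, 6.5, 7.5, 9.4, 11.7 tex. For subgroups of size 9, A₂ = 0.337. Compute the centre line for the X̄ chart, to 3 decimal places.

X̄̄ = (62.2 + 62.6 + 61.1 + 62.7 + 61.2 + 60.6 + 60.6) / 7 = 431.0000 / 7 = 61.5714
CL = X̄̄ = 61.5714

61.571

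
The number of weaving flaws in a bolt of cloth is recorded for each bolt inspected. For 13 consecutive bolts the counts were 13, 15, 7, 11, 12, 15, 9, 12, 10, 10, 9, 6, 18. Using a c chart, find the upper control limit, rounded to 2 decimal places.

21.40

c̄ = (13 + 15 + 7 + 11 + 12 + 15 + 9 + 12 + 10 + 10 + 9 + 6 + 18) / 13 = 147 / 13 = 11.3077
UCL = c̄ + 3√c̄ = 11.3077 + 3 × √11.3077 = 11.3077 + 3 × 3.3627 = 21.3958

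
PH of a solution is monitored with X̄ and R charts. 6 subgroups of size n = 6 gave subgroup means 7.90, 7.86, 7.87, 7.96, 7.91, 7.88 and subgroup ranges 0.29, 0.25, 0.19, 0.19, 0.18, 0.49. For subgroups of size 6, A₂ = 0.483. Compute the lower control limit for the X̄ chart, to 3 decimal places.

7.769

X̄̄ = (7.90 + 7.86 + 7.87 + 7.96 + 7.91 + 7.88) / 6 = 47.3800 / 6 = 7.8967
R̄ = (0.29 + 0.25 + 0.19 + 0.19 + 0.18 + 0.49) / 6 = 1.5900 / 6 = 0.2650
LCL = X̄̄ − A₂·R̄ = 7.8967 − 0.483 × 0.2650 = 7.7687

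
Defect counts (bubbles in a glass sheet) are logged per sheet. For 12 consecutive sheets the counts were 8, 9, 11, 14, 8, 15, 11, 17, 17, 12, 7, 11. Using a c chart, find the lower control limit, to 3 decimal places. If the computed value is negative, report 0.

c̄ = (8 + 9 + 11 + 14 + 8 + 15 + 11 + 17 + 17 + 12 + 7 + 11) / 12 = 140 / 12 = 11.6667
LCL = c̄ − 3√c̄ = 11.6667 − 3 × 3.4157 = 1.4197

1.420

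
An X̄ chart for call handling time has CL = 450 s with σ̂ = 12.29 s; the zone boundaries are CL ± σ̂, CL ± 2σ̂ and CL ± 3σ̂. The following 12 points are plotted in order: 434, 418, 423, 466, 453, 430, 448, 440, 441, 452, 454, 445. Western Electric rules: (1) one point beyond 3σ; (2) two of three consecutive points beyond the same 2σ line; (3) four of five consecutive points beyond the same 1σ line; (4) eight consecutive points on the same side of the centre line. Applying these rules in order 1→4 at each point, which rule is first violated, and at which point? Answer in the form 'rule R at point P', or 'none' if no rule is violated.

Zone of each point (C = within 1σ̂, B = 1σ̂–2σ̂, A = 2σ̂–3σ̂, * = beyond 3σ̂; sign = side of CL): 1:-B, 2:-A, 3:-A, 4:+B, 5:+C, 6:-B, 7:-C, 8:-C, 9:-C, 10:+C, 11:+C, 12:-C
Rule 2 (two of three consecutive points beyond the same 2σ limit) is satisfied at point 3.

rule 2 at point 3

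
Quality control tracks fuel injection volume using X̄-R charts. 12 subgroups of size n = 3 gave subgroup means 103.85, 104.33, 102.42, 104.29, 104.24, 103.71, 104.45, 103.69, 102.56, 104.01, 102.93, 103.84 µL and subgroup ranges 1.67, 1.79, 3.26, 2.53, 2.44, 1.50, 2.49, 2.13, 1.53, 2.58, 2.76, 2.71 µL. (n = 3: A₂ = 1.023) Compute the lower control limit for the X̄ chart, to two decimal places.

101.36

X̄̄ = (103.85 + 104.33 + 102.42 + 104.29 + 104.24 + 103.71 + 104.45 + 103.69 + 102.56 + 104.01 + 102.93 + 103.84) / 12 = 1244.3200 / 12 = 103.6933
R̄ = (1.67 + 1.79 + 3.26 + 2.53 + 2.44 + 1.50 + 2.49 + 2.13 + 1.53 + 2.58 + 2.76 + 2.71) / 12 = 27.3900 / 12 = 2.2825
LCL = X̄̄ − A₂·R̄ = 103.6933 − 1.023 × 2.2825 = 101.3583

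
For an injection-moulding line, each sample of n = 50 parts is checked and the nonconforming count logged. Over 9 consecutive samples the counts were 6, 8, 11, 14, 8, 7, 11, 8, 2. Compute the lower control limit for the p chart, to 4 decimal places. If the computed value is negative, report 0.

p̄ = Σdᵢ / (k·n) = 75 / (9 × 50) = 0.16667
LCL = p̄ − 3·√(p̄(1−p̄)/n) = 0.16667 − 3 × 0.05270 = 0.00855

0.0086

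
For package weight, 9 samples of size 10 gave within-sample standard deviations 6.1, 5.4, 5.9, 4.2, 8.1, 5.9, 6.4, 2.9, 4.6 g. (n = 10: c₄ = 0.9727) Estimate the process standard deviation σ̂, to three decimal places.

5.654

s̄ = (6.1 + 5.4 + 5.9 + 4.2 + 8.1 + 5.9 + 6.4 + 2.9 + 4.6) / 9 = 5.5000
σ̂ = s̄ / c₄ = 5.5000 / 0.9727 = 5.6544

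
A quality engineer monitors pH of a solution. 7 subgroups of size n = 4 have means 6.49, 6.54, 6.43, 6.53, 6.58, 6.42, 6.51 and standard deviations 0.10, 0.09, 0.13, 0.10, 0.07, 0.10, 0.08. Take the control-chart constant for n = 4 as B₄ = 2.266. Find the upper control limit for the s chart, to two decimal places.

0.22

s̄ = (0.10 + 0.09 + 0.13 + 0.10 + 0.07 + 0.10 + 0.08) / 7 = 0.0957
UCL_s = B₄·s̄ = 2.266 × 0.0957 = 0.2169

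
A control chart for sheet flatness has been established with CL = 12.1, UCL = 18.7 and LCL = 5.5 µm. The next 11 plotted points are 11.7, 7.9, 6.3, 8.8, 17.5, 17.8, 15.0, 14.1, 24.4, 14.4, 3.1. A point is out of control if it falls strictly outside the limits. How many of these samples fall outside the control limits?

2

Compare each point to [5.5, 18.7]: sample 9 = 24.4 > UCL; sample 11 = 3.1 < LCL.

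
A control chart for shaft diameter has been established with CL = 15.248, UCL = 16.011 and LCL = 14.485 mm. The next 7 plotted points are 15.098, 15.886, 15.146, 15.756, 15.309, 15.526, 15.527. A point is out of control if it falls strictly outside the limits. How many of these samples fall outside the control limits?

All 7 points lie within [14.485, 16.011].

0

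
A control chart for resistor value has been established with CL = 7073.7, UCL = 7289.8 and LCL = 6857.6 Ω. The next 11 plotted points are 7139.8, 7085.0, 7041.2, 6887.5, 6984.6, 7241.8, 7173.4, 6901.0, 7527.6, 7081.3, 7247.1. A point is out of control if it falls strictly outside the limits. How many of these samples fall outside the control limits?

Compare each point to [6857.6, 7289.8]: sample 9 = 7527.6 > UCL.

1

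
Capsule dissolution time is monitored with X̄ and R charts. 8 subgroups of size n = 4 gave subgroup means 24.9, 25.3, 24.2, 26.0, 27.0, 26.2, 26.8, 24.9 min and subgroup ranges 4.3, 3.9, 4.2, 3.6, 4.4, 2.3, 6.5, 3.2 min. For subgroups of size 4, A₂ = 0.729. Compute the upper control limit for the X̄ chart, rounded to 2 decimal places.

X̄̄ = (24.9 + 25.3 + 24.2 + 26.0 + 27.0 + 26.2 + 26.8 + 24.9) / 8 = 205.3000 / 8 = 25.6625
R̄ = (4.3 + 3.9 + 4.2 + 3.6 + 4.4 + 2.3 + 6.5 + 3.2) / 8 = 32.4000 / 8 = 4.0500
UCL = X̄̄ + A₂·R̄ = 25.6625 + 0.729 × 4.0500 = 28.6150

28.61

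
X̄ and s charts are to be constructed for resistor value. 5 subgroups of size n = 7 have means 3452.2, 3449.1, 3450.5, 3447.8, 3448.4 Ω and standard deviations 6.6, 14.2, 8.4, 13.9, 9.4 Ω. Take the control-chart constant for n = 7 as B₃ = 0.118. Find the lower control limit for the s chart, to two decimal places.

s̄ = (6.6 + 14.2 + 8.4 + 13.9 + 9.4) / 5 = 10.5000
LCL_s = B₃·s̄ = 0.118 × 10.5000 = 1.2390

1.24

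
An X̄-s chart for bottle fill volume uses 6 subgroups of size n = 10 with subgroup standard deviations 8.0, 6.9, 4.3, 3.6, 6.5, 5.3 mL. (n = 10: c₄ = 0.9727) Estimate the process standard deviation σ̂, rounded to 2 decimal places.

5.93

s̄ = (8.0 + 6.9 + 4.3 + 3.6 + 6.5 + 5.3) / 6 = 5.7667
σ̂ = s̄ / c₄ = 5.7667 / 0.9727 = 5.9285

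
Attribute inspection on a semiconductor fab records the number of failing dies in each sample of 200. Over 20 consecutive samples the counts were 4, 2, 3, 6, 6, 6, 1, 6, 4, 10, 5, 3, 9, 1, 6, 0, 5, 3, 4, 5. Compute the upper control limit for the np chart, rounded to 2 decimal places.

10.71

p̄ = Σdᵢ / (k·n) = 89 / (20 × 200) = 0.02225
UCL = np̄ + 3·√(np̄(1−p̄)) = 4.4500 + 3 × √(4.4500×0.97775) = 4.4500 + 3 × 2.0859 = 10.7077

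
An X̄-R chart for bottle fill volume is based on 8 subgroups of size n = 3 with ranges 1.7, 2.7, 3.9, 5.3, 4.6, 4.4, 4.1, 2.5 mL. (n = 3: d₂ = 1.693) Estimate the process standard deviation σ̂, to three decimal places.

2.156

R̄ = (1.7 + 2.7 + 3.9 + 5.3 + 4.6 + 4.4 + 4.1 + 2.5) / 8 = 3.6500
σ̂ = R̄ / d₂ = 3.6500 / 1.693 = 2.1559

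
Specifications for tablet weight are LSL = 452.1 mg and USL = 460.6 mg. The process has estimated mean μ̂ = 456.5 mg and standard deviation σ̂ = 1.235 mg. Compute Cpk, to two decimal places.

Cpu = (USL − μ̂) / (3σ̂) = (460.6 − 456.5) / (3 × 1.235) = 1.1066; Cpl = (μ̂ − LSL) / (3σ̂) = (456.5 − 452.1) / (3 × 1.235) = 1.1876; Cpk = min(Cpu, Cpl) = 1.1066

1.11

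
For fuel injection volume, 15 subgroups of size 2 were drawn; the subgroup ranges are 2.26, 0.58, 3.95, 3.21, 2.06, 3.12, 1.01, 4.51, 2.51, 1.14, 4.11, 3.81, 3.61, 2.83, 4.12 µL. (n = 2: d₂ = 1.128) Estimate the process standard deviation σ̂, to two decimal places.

R̄ = (2.26 + 0.58 + 3.95 + 3.21 + 2.06 + 3.12 + 1.01 + 4.51 + 2.51 + 1.14 + 4.11 + 3.81 + 3.61 + 2.83 + 4.12) / 15 = 2.8553
σ̂ = R̄ / d₂ = 2.8553 / 1.128 = 2.5313

2.53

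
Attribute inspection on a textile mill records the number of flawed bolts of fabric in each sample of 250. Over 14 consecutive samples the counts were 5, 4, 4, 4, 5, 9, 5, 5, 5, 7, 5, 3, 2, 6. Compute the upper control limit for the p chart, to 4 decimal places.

0.0461

p̄ = Σdᵢ / (k·n) = 69 / (14 × 250) = 0.01971
UCL = p̄ + 3·√(p̄(1−p̄)/n) = 0.01971 + 3 × √(0.01971×0.98029/250) = 0.01971 + 3 × 0.00879 = 0.04609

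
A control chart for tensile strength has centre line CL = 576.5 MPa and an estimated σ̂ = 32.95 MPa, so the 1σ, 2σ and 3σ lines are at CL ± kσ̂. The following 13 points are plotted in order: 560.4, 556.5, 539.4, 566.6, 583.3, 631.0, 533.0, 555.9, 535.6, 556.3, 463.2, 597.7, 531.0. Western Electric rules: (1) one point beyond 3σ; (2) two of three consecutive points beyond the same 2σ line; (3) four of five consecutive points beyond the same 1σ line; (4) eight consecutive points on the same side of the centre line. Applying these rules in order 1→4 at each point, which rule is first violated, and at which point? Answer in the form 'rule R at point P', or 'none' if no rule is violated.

rule 1 at point 11

Zone of each point (C = within 1σ̂, B = 1σ̂–2σ̂, A = 2σ̂–3σ̂, * = beyond 3σ̂; sign = side of CL): 1:-C, 2:-C, 3:-B, 4:-C, 5:+C, 6:+B, 7:-B, 8:-C, 9:-B, 10:-C, 11:-*, 12:+C, 13:-B
Rule 1 (one point beyond the 3σ limits) is satisfied at point 11.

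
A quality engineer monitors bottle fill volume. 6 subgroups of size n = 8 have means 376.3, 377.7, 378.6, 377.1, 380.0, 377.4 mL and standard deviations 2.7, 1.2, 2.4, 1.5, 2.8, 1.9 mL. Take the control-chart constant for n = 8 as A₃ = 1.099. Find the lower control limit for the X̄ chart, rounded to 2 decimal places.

X̄̄ = (376.3 + 377.7 + 378.6 + 377.1 + 380.0 + 377.4) / 6 = 377.8500
s̄ = (2.7 + 1.2 + 2.4 + 1.5 + 2.8 + 1.9) / 6 = 2.0833
LCL = X̄̄ − A₃·s̄ = 377.8500 − 1.099 × 2.0833 = 375.5604

375.56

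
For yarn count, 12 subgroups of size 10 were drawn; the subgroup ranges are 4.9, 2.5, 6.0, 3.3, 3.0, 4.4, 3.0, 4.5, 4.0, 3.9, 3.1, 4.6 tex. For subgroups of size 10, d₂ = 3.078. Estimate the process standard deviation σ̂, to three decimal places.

1.278

R̄ = (4.9 + 2.5 + 6.0 + 3.3 + 3.0 + 4.4 + 3.0 + 4.5 + 4.0 + 3.9 + 3.1 + 4.6) / 12 = 3.9333
σ̂ = R̄ / d₂ = 3.9333 / 3.078 = 1.2779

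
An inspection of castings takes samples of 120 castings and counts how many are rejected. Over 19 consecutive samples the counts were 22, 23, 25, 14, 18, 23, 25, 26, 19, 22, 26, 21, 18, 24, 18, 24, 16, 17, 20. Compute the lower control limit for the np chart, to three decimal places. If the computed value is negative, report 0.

p̄ = Σdᵢ / (k·n) = 401 / (19 × 120) = 0.17588
LCL = np̄ − 3·√(np̄(1−p̄)) = 21.1053 − 3 × 4.1705 = 8.5937

8.594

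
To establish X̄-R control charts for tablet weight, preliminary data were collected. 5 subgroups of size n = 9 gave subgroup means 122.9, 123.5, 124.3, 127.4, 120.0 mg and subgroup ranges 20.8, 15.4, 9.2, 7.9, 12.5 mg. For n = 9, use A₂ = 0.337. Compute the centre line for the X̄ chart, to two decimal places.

X̄̄ = (122.9 + 123.5 + 124.3 + 127.4 + 120.0) / 5 = 618.1000 / 5 = 123.6200
CL = X̄̄ = 123.6200

123.62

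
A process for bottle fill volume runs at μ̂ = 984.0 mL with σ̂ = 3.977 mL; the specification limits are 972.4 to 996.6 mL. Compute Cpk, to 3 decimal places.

0.972

Cpu = (USL − μ̂) / (3σ̂) = (996.6 − 984.0) / (3 × 3.977) = 1.0561; Cpl = (μ̂ − LSL) / (3σ̂) = (984.0 − 972.4) / (3 × 3.977) = 0.9723; Cpk = min(Cpu, Cpl) = 0.9723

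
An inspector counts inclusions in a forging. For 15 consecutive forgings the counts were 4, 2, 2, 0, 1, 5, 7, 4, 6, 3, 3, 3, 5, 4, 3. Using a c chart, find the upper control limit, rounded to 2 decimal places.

c̄ = (4 + 2 + 2 + 0 + 1 + 5 + 7 + 4 + 6 + 3 + 3 + 3 + 5 + 4 + 3) / 15 = 52 / 15 = 3.4667
UCL = c̄ + 3√c̄ = 3.4667 + 3 × √3.4667 = 3.4667 + 3 × 1.8619 = 9.0524

9.05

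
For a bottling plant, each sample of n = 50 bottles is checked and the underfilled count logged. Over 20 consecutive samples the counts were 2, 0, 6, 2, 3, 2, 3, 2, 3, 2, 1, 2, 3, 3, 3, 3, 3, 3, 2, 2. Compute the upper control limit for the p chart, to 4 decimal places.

p̄ = Σdᵢ / (k·n) = 50 / (20 × 50) = 0.05000
UCL = p̄ + 3·√(p̄(1−p̄)/n) = 0.05000 + 3 × √(0.05000×0.95000/50) = 0.05000 + 3 × 0.03082 = 0.14247

0.1425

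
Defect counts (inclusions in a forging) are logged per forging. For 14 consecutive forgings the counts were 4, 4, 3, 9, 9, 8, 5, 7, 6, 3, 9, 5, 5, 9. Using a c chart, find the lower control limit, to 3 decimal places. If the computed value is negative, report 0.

c̄ = (4 + 4 + 3 + 9 + 9 + 8 + 5 + 7 + 6 + 3 + 9 + 5 + 5 + 9) / 14 = 86 / 14 = 6.1429
LCL = c̄ − 3√c̄ = 6.1429 − 3 × 2.4785 = -1.2926 → 0 (cannot be negative)

0.000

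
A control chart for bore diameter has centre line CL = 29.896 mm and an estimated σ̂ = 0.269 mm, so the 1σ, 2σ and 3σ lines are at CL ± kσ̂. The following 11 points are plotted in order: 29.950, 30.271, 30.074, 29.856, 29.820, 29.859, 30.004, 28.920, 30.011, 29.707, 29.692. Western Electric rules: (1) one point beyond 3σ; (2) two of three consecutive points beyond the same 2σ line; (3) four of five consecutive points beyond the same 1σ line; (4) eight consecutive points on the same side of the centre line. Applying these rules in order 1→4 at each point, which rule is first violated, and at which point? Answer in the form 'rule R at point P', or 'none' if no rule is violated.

rule 1 at point 8

Zone of each point (C = within 1σ̂, B = 1σ̂–2σ̂, A = 2σ̂–3σ̂, * = beyond 3σ̂; sign = side of CL): 1:+C, 2:+B, 3:+C, 4:-C, 5:-C, 6:-C, 7:+C, 8:-*, 9:+C, 10:-C, 11:-C
Rule 1 (one point beyond the 3σ limits) is satisfied at point 8.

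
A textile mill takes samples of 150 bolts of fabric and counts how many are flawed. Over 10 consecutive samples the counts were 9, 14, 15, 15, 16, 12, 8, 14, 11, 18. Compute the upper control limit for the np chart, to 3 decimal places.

23.609

p̄ = Σdᵢ / (k·n) = 132 / (10 × 150) = 0.08800
UCL = np̄ + 3·√(np̄(1−p̄)) = 13.2000 + 3 × √(13.2000×0.91200) = 13.2000 + 3 × 3.4696 = 23.6089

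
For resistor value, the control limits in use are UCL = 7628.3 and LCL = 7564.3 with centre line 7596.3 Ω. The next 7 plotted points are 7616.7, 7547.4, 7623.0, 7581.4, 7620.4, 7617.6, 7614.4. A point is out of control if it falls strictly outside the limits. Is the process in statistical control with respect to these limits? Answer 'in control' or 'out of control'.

out of control

Compare each point to [7564.3, 7628.3]: sample 2 = 7547.4 < LCL.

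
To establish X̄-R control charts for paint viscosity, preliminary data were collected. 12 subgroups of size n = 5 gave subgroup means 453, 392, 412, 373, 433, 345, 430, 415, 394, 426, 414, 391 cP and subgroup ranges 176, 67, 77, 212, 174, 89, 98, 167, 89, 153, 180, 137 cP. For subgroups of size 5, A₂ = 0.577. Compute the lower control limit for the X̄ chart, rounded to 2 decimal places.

328.65

X̄̄ = (453 + 392 + 412 + 373 + 433 + 345 + 430 + 415 + 394 + 426 + 414 + 391) / 12 = 4878.0000 / 12 = 406.5000
R̄ = (176 + 67 + 77 + 212 + 174 + 89 + 98 + 167 + 89 + 153 + 180 + 137) / 12 = 1619.0000 / 12 = 134.9167
LCL = X̄̄ − A₂·R̄ = 406.5000 − 0.577 × 134.9167 = 328.6531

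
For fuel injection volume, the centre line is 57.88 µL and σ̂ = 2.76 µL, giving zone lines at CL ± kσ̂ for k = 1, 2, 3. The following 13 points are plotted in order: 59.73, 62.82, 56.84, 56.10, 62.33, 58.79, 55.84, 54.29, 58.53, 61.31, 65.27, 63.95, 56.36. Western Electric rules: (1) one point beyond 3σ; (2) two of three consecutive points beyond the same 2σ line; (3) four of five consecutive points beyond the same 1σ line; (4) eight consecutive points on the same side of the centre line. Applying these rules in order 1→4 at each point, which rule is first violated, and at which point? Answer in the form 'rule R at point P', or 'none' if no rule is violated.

Zone of each point (C = within 1σ̂, B = 1σ̂–2σ̂, A = 2σ̂–3σ̂, * = beyond 3σ̂; sign = side of CL): 1:+C, 2:+B, 3:-C, 4:-C, 5:+B, 6:+C, 7:-C, 8:-B, 9:+C, 10:+B, 11:+A, 12:+A, 13:-C
Rule 2 (two of three consecutive points beyond the same 2σ limit) is satisfied at point 12.

rule 2 at point 12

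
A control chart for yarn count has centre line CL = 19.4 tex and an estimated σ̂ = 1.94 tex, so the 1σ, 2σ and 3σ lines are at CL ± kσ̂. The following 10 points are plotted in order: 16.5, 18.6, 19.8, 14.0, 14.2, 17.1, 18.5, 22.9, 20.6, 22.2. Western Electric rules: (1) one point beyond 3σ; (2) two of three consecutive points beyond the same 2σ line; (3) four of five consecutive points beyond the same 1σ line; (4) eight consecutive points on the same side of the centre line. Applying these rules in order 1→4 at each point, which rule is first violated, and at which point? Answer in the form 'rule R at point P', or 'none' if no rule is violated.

Zone of each point (C = within 1σ̂, B = 1σ̂–2σ̂, A = 2σ̂–3σ̂, * = beyond 3σ̂; sign = side of CL): 1:-B, 2:-C, 3:+C, 4:-A, 5:-A, 6:-B, 7:-C, 8:+B, 9:+C, 10:+B
Rule 2 (two of three consecutive points beyond the same 2σ limit) is satisfied at point 5.

rule 2 at point 5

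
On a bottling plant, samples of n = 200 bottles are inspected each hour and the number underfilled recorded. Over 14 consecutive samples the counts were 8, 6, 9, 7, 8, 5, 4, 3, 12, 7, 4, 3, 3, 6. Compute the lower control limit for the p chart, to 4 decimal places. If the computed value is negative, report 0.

p̄ = Σdᵢ / (k·n) = 85 / (14 × 200) = 0.03036
LCL = p̄ − 3·√(p̄(1−p̄)/n) = 0.03036 − 3 × 0.01213 = -0.00604 → 0 (negative, so LCL = 0)

0.0000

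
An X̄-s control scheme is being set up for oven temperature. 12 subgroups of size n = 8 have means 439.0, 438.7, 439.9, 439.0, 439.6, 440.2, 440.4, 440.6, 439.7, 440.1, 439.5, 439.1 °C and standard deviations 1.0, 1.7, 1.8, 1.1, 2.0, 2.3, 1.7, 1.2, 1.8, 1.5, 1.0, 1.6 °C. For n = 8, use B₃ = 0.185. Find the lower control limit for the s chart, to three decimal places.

0.288

s̄ = (1.0 + 1.7 + 1.8 + 1.1 + 2.0 + 2.3 + 1.7 + 1.2 + 1.8 + 1.5 + 1.0 + 1.6) / 12 = 1.5583
LCL_s = B₃·s̄ = 0.185 × 1.5583 = 0.2883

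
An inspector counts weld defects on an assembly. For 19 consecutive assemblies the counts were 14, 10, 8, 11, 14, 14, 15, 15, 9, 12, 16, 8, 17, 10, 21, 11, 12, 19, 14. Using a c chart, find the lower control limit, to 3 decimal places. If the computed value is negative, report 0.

c̄ = (14 + 10 + 8 + 11 + 14 + 14 + 15 + 15 + 9 + 12 + 16 + 8 + 17 + 10 + 21 + 11 + 12 + 19 + 14) / 19 = 250 / 19 = 13.1579
LCL = c̄ − 3√c̄ = 13.1579 − 3 × 3.6274 = 2.2758

2.276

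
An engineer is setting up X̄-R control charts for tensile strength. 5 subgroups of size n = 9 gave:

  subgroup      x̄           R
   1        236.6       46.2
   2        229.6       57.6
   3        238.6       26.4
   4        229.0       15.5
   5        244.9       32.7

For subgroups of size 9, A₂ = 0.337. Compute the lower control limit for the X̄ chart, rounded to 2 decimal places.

223.72

X̄̄ = (236.6 + 229.6 + 238.6 + 229.0 + 244.9) / 5 = 1178.7000 / 5 = 235.7400
R̄ = (46.2 + 57.6 + 26.4 + 15.5 + 32.7) / 5 = 178.4000 / 5 = 35.6800
LCL = X̄̄ − A₂·R̄ = 235.7400 − 0.337 × 35.6800 = 223.7158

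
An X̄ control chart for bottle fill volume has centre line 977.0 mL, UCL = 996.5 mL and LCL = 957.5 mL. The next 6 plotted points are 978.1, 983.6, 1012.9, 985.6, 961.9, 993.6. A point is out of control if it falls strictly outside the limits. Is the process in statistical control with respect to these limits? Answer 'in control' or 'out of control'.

out of control

Compare each point to [957.5, 996.5]: sample 3 = 1012.9 > UCL.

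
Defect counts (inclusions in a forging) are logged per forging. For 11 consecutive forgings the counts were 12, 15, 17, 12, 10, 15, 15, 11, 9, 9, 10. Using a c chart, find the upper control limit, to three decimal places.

c̄ = (12 + 15 + 17 + 12 + 10 + 15 + 15 + 11 + 9 + 9 + 10) / 11 = 135 / 11 = 12.2727
UCL = c̄ + 3√c̄ = 12.2727 + 3 × √12.2727 = 12.2727 + 3 × 3.5032 = 22.7825

22.782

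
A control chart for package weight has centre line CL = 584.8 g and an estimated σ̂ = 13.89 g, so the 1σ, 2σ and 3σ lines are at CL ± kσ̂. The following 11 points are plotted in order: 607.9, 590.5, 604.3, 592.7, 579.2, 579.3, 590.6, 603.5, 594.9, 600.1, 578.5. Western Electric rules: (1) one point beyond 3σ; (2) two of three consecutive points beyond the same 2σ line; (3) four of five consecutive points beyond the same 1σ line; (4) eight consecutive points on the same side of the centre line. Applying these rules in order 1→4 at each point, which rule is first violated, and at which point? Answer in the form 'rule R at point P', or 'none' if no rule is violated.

none

Zone of each point (C = within 1σ̂, B = 1σ̂–2σ̂, A = 2σ̂–3σ̂, * = beyond 3σ̂; sign = side of CL): 1:+B, 2:+C, 3:+B, 4:+C, 5:-C, 6:-C, 7:+C, 8:+B, 9:+C, 10:+B, 11:-C
No rule fires across all 11 points.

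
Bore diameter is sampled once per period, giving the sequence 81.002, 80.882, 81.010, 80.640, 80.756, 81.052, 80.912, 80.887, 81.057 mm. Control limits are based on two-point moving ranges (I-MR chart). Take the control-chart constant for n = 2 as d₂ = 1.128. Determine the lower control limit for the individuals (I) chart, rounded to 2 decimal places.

80.46

X̄ = (81.002 + 80.882 + 81.010 + 80.640 + 80.756 + 81.052 + 80.912 + 80.887 + 81.057) / 9 = 80.9109
Moving ranges: 0.120, 0.128, 0.370, 0.116, 0.296, 0.140, 0.025, 0.170; M̄R̄ = 1.3650 / 8 = 0.1706
LCL = X̄ − 3·M̄R̄/d₂ = 80.9109 − 3 × 0.1706 / 1.128 = 80.4571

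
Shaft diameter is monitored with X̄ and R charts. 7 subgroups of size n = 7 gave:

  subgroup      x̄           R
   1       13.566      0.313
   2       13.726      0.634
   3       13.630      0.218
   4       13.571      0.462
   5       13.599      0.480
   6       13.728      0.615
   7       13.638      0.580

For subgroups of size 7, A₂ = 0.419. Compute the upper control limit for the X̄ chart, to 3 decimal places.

X̄̄ = (13.566 + 13.726 + 13.630 + 13.571 + 13.599 + 13.728 + 13.638) / 7 = 95.4580 / 7 = 13.6369
R̄ = (0.313 + 0.634 + 0.218 + 0.462 + 0.480 + 0.615 + 0.580) / 7 = 3.3020 / 7 = 0.4717
UCL = X̄̄ + A₂·R̄ = 13.6369 + 0.419 × 0.4717 = 13.8345

13.835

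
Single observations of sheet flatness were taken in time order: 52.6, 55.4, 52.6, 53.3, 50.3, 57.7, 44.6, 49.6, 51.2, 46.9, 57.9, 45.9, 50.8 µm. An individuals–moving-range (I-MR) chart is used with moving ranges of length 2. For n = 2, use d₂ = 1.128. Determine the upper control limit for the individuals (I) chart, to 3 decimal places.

X̄ = (52.6 + 55.4 + 52.6 + 53.3 + 50.3 + 57.7 + 44.6 + 49.6 + 51.2 + 46.9 + 57.9 + 45.9 + 50.8) / 13 = 51.4462
Moving ranges: 2.8, 2.8, 0.7, 3.0, 7.4, 13.1, 5.0, 1.6, 4.3, 11.0, 12.0, 4.9; M̄R̄ = 68.6000 / 12 = 5.7167
UCL = X̄ + 3·M̄R̄/d₂ = 51.4462 + 3 × 5.7167 / 1.128 = 66.6501

66.650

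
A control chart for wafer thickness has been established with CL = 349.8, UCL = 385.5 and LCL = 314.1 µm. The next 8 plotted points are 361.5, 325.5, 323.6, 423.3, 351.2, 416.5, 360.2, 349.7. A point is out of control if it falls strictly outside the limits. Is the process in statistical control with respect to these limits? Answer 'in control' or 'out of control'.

Compare each point to [314.1, 385.5]: sample 4 = 423.3 > UCL; sample 6 = 416.5 > UCL.

out of control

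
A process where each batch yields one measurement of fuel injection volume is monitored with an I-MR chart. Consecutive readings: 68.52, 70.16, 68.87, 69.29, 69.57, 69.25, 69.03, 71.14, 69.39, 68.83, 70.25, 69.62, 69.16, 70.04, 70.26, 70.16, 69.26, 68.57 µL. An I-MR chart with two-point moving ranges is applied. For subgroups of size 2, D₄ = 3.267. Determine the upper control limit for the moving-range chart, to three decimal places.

Moving ranges: 1.64, 1.29, 0.42, 0.28, 0.32, 0.22, 2.11, 1.75, 0.56, 1.42, 0.63, 0.46, 0.88, 0.22, 0.10, 0.90, 0.69; M̄R̄ = 13.8900 / 17 = 0.8171
UCL_MR = D₄·M̄R̄ = 3.267 × 0.8171 = 2.6693

2.669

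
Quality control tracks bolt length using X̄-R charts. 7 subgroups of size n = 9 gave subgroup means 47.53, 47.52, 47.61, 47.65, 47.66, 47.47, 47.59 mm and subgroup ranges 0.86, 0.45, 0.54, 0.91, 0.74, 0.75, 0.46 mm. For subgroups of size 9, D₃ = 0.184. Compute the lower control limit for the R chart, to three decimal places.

R̄ = (0.86 + 0.45 + 0.54 + 0.91 + 0.74 + 0.75 + 0.46) / 7 = 4.7100 / 7 = 0.6729
LCL_R = D₃·R̄ = 0.184 × 0.6729 = 0.1238

0.124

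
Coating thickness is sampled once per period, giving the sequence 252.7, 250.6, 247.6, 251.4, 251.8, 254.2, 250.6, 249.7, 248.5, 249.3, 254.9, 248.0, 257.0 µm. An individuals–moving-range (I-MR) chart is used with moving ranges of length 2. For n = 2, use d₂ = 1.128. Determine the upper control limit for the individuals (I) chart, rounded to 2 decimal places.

X̄ = (252.7 + 250.6 + 247.6 + 251.4 + 251.8 + 254.2 + 250.6 + 249.7 + 248.5 + 249.3 + 254.9 + 248.0 + 257.0) / 13 = 251.2538
Moving ranges: 2.1, 3.0, 3.8, 0.4, 2.4, 3.6, 0.9, 1.2, 0.8, 5.6, 6.9, 9.0; M̄R̄ = 39.7000 / 12 = 3.3083
UCL = X̄ + 3·M̄R̄/d₂ = 251.2538 + 3 × 3.3083 / 1.128 = 260.0526

260.05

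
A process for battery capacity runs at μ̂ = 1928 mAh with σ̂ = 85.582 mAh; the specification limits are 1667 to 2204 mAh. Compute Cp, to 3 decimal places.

Cp = (USL − LSL) / (6σ̂) = (2204 − 1667) / (6 × 85.582) = 537.0000 / 513.4920 = 1.0458

1.046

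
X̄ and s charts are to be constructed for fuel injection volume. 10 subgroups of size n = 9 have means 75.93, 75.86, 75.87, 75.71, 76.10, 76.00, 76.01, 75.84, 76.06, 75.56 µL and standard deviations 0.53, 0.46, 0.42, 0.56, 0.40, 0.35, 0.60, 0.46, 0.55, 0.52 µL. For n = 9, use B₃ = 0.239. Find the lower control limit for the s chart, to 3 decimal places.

s̄ = (0.53 + 0.46 + 0.42 + 0.56 + 0.40 + 0.35 + 0.60 + 0.46 + 0.55 + 0.52) / 10 = 0.4850
LCL_s = B₃·s̄ = 0.239 × 0.4850 = 0.1159

0.116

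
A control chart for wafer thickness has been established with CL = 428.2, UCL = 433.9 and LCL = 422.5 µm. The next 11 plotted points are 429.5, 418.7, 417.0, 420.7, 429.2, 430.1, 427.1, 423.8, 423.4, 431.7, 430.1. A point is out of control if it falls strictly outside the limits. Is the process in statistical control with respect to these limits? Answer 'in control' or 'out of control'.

out of control

Compare each point to [422.5, 433.9]: sample 2 = 418.7 < LCL; sample 3 = 417.0 < LCL; sample 4 = 420.7 < LCL.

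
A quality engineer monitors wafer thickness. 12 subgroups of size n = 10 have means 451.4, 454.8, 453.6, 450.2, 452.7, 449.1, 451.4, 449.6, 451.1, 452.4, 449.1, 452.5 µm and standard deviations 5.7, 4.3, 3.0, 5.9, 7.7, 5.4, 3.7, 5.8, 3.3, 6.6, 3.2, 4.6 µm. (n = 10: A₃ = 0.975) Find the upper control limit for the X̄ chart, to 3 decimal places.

X̄̄ = (451.4 + 454.8 + 453.6 + 450.2 + 452.7 + 449.1 + 451.4 + 449.6 + 451.1 + 452.4 + 449.1 + 452.5) / 12 = 451.4917
s̄ = (5.7 + 4.3 + 3.0 + 5.9 + 7.7 + 5.4 + 3.7 + 5.8 + 3.3 + 6.6 + 3.2 + 4.6) / 12 = 4.9333
UCL = X̄̄ + A₃·s̄ = 451.4917 + 0.975 × 4.9333 = 456.3017

456.302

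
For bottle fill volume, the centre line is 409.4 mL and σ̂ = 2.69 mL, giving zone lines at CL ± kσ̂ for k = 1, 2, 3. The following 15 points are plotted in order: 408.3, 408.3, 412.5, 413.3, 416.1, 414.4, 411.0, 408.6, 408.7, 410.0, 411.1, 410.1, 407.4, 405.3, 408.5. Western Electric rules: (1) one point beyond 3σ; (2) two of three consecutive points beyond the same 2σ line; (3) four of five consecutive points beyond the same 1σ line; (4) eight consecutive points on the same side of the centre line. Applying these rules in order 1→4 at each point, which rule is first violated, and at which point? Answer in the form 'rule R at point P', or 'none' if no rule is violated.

rule 3 at point 6

Zone of each point (C = within 1σ̂, B = 1σ̂–2σ̂, A = 2σ̂–3σ̂, * = beyond 3σ̂; sign = side of CL): 1:-C, 2:-C, 3:+B, 4:+B, 5:+A, 6:+B, 7:+C, 8:-C, 9:-C, 10:+C, 11:+C, 12:+C, 13:-C, 14:-B, 15:-C
Rule 3 (four of five consecutive points beyond the same 1σ limit) is satisfied at point 6.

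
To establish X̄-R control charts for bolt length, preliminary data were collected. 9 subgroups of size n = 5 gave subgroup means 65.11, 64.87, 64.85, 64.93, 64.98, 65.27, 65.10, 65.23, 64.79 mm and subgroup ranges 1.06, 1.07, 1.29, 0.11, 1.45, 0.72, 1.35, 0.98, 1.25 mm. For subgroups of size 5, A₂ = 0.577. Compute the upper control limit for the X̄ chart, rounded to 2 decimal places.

65.61

X̄̄ = (65.11 + 64.87 + 64.85 + 64.93 + 64.98 + 65.27 + 65.10 + 65.23 + 64.79) / 9 = 585.1300 / 9 = 65.0144
R̄ = (1.06 + 1.07 + 1.29 + 0.11 + 1.45 + 0.72 + 1.35 + 0.98 + 1.25) / 9 = 9.2800 / 9 = 1.0311
UCL = X̄̄ + A₂·R̄ = 65.0144 + 0.577 × 1.0311 = 65.6094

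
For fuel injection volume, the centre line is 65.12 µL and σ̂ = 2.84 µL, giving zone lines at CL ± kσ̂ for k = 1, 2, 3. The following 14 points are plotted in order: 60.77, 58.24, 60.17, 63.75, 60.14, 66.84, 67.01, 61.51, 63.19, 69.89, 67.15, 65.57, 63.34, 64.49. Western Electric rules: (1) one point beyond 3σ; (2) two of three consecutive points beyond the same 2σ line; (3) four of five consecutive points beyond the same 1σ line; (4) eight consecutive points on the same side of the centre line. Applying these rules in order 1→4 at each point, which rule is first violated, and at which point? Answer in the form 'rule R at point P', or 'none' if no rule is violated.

Zone of each point (C = within 1σ̂, B = 1σ̂–2σ̂, A = 2σ̂–3σ̂, * = beyond 3σ̂; sign = side of CL): 1:-B, 2:-A, 3:-B, 4:-C, 5:-B, 6:+C, 7:+C, 8:-B, 9:-C, 10:+B, 11:+C, 12:+C, 13:-C, 14:-C
Rule 3 (four of five consecutive points beyond the same 1σ limit) is satisfied at point 5.

rule 3 at point 5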